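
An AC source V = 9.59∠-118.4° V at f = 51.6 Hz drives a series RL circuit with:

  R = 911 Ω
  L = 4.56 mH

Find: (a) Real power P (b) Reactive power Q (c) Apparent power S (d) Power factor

Step 1 — Angular frequency: ω = 2π·f = 2π·51.6 = 324.2 rad/s.
Step 2 — Component impedances:
  R: Z = R = 911 Ω
  L: Z = jωL = j·324.2·0.00456 = 0 + j1.478 Ω
Step 3 — Series combination: Z_total = R + L = 911 + j1.478 Ω = 911∠0.1° Ω.
Step 4 — Source phasor: V = 9.59∠-118.4° V = -4.561 - j8.436 V.
Step 5 — Current: I = V / Z = -0.005022 - j0.009252 A = 0.01053∠-118.5° A.
Step 6 — Complex power: S = V·I* = 0.101 + j0.0001638 VA.
Step 7 — Real power: P = Re(S) = 0.101 W.
Step 8 — Reactive power: Q = Im(S) = 0.0001638 VAR.
Step 9 — Apparent power: |S| = 0.101 VA.
Step 10 — Power factor: PF = P/|S| = 1 (lagging).

(a) P = 0.101 W  (b) Q = 0.0001638 VAR  (c) S = 0.101 VA  (d) PF = 1 (lagging)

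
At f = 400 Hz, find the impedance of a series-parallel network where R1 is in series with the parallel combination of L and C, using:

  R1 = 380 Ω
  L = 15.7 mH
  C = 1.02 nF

Step 1 — Angular frequency: ω = 2π·f = 2π·400 = 2513 rad/s.
Step 2 — Component impedances:
  R1: Z = R = 380 Ω
  L: Z = jωL = j·2513·0.0157 = 0 + j39.46 Ω
  C: Z = 1/(jωC) = -j/(ω·C) = 0 - j3.901e+05 Ω
Step 3 — Parallel branch: L || C = 1/(1/L + 1/C) = 0 + j39.46 Ω.
Step 4 — Series with R1: Z_total = R1 + (L || C) = 380 + j39.46 Ω = 382∠5.9° Ω.

Z = 380 + j39.46 Ω = 382∠5.9° Ω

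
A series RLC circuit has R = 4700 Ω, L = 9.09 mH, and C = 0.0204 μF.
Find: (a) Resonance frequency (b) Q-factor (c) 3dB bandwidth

Step 1 — Resonance: ω₀ = 1/√(LC) = 1/√(0.00909·2.04e-08) = 7.343e+04 rad/s.
Step 2 — f₀ = ω₀/(2π) = 1.169e+04 Hz.
Step 3 — Series Q: Q = ω₀L/R = 7.343e+04·0.00909/4700 = 0.142.
Step 4 — Bandwidth: Δω = ω₀/Q = 5.171e+05 rad/s; BW = Δω/(2π) = 8.229e+04 Hz.

(a) f₀ = 1.169e+04 Hz  (b) Q = 0.142  (c) BW = 8.229e+04 Hz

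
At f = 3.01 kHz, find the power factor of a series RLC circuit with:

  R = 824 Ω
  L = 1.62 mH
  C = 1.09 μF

Step 1 — Angular frequency: ω = 2π·f = 2π·3010 = 1.891e+04 rad/s.
Step 2 — Component impedances:
  R: Z = R = 824 Ω
  L: Z = jωL = j·1.891e+04·0.00162 = 0 + j30.64 Ω
  C: Z = 1/(jωC) = -j/(ω·C) = 0 - j48.51 Ω
Step 3 — Series combination: Z_total = R + L + C = 824 - j17.87 Ω = 824.2∠-1.2° Ω.
Step 4 — Power factor: PF = cos(φ) = Re(Z)/|Z| = 824/824.2 = 0.9998.
Step 5 — Type: Im(Z) = -17.87 ⇒ leading (phase φ = -1.2°).

PF = 0.9998 (leading, φ = -1.2°)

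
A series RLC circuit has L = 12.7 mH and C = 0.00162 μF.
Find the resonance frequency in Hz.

Step 1 — Resonance condition Im(Z)=0 gives ω₀ = 1/√(LC).
Step 2 — ω₀ = 1/√(0.0127·1.62e-09) = 2.205e+05 rad/s.
Step 3 — f₀ = ω₀/(2π) = 3.509e+04 Hz.

f₀ = 3.509e+04 Hz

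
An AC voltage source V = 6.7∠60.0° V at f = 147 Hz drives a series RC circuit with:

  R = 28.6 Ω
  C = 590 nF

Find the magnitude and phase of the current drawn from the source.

Step 1 — Angular frequency: ω = 2π·f = 2π·147 = 923.6 rad/s.
Step 2 — Component impedances:
  R: Z = R = 28.6 Ω
  C: Z = 1/(jωC) = -j/(ω·C) = 0 - j1835 Ω
Step 3 — Series combination: Z_total = R + C = 28.6 - j1835 Ω = 1835∠-89.1° Ω.
Step 4 — Source phasor: V = 6.7∠60.0° V = 3.35 + j5.802 V.
Step 5 — Ohm's law: I = V / Z_total = (3.35 + j5.802) / (28.6 - j1835) = -0.003133 + j0.001874 A.
Step 6 — Convert to polar: |I| = 0.003651 A, ∠I = 149.1°.

I = 0.003651∠149.1° A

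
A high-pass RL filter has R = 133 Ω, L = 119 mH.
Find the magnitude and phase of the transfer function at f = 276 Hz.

Step 1 — Angular frequency: ω = 2π·276 = 1734 rad/s.
Step 2 — Transfer function: H(jω) = jωL/(R + jωL).
Step 3 — Numerator jωL = j·206.4; denominator R + jωL = 133 + j206.4.
Step 4 — H = 0.7065 + j0.4554.
Step 5 — Magnitude: |H| = 0.8406 (-1.5 dB); phase: φ = 32.8°.

|H| = 0.8406 (-1.5 dB), φ = 32.8°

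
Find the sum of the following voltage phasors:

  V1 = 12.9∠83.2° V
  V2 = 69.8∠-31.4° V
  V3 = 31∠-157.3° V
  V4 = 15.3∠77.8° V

Step 1 — Convert each phasor to rectangular form:
  V1 = 12.9·(cos(83.2°) + j·sin(83.2°)) = 1.527 + j12.81 V
  V2 = 69.8·(cos(-31.4°) + j·sin(-31.4°)) = 59.58 - j36.37 V
  V3 = 31·(cos(-157.3°) + j·sin(-157.3°)) = -28.6 - j11.96 V
  V4 = 15.3·(cos(77.8°) + j·sin(77.8°)) = 3.233 + j14.95 V
Step 2 — Sum components: V_total = 35.74 - j20.57 V.
Step 3 — Convert to polar: |V_total| = 41.23 V, ∠V_total = -29.9°.

V_total = 41.23∠-29.9° V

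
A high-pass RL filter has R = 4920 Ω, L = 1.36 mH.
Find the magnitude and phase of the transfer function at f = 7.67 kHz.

Step 1 — Angular frequency: ω = 2π·7670 = 4.819e+04 rad/s.
Step 2 — Transfer function: H(jω) = jωL/(R + jωL).
Step 3 — Numerator jωL = j·65.54; denominator R + jωL = 4920 + j65.54.
Step 4 — H = 0.0001774 + j0.01332.
Step 5 — Magnitude: |H| = 0.01332 (-37.5 dB); phase: φ = 89.2°.

|H| = 0.01332 (-37.5 dB), φ = 89.2°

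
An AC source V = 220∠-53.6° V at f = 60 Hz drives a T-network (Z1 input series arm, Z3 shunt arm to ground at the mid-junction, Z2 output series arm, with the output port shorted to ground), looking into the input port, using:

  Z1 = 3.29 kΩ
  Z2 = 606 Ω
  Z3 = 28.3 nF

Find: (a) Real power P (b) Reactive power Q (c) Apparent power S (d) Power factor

Step 1 — Angular frequency: ω = 2π·f = 2π·60 = 377 rad/s.
Step 2 — Component impedances:
  Z1: Z = R = 3290 Ω
  Z2: Z = R = 606 Ω
  Z3: Z = 1/(jωC) = -j/(ω·C) = 0 - j9.373e+04 Ω
Step 3 — With the output port shorted to ground, the output series arm Z2 runs from the junction to ground; the shunt arm Z3 also runs from the junction to ground. They appear in parallel: Z3 || Z2 = 606 - j3.918 Ω.
Step 4 — Series with input arm Z1: Z_in = Z1 + (Z3 || Z2) = 3896 - j3.918 Ω = 3896∠-0.1° Ω.
Step 5 — Source phasor: V = 220∠-53.6° V = 130.6 - j177.1 V.
Step 6 — Current: I = V / Z = 0.03356 - j0.04542 A = 0.05647∠-53.5° A.
Step 7 — Complex power: S = V·I* = 12.42 - j0.01249 VA.
Step 8 — Real power: P = Re(S) = 12.42 W.
Step 9 — Reactive power: Q = Im(S) = -0.01249 VAR.
Step 10 — Apparent power: |S| = 12.42 VA.
Step 11 — Power factor: PF = P/|S| = 1 (leading).

(a) P = 12.42 W  (b) Q = -0.01249 VAR  (c) S = 12.42 VA  (d) PF = 1 (leading)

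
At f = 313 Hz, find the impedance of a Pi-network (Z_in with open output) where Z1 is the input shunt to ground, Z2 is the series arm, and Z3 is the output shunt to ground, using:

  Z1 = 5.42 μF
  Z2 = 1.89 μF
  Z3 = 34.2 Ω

Step 1 — Angular frequency: ω = 2π·f = 2π·313 = 1967 rad/s.
Step 2 — Component impedances:
  Z1: Z = 1/(jωC) = -j/(ω·C) = 0 - j93.82 Ω
  Z2: Z = 1/(jωC) = -j/(ω·C) = 0 - j269 Ω
  Z3: Z = R = 34.2 Ω
Step 3 — With open output, the series arm Z2 and the output shunt Z3 appear in series to ground: Z2 + Z3 = 34.2 - j269 Ω.
Step 4 — Parallel with input shunt Z1: Z_in = Z1 || (Z2 + Z3) = 2.266 - j69.77 Ω = 69.81∠-88.1° Ω.

Z = 2.266 - j69.77 Ω = 69.81∠-88.1° Ω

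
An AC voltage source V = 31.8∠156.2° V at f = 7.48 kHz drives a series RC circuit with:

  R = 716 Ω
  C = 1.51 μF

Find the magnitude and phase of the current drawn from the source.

Step 1 — Angular frequency: ω = 2π·f = 2π·7480 = 4.7e+04 rad/s.
Step 2 — Component impedances:
  R: Z = R = 716 Ω
  C: Z = 1/(jωC) = -j/(ω·C) = 0 - j14.09 Ω
Step 3 — Series combination: Z_total = R + C = 716 - j14.09 Ω = 716.1∠-1.1° Ω.
Step 4 — Source phasor: V = 31.8∠156.2° V = -29.1 + j12.83 V.
Step 5 — Ohm's law: I = V / Z_total = (-29.1 + j12.83) / (716 - j14.09) = -0.04097 + j0.01712 A.
Step 6 — Convert to polar: |I| = 0.0444 A, ∠I = 157.3°.

I = 0.0444∠157.3° A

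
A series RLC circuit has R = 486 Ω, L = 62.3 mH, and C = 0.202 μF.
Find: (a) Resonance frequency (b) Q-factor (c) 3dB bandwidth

Step 1 — Resonance condition Im(Z)=0 gives ω₀ = 1/√(LC).
Step 2 — ω₀ = 1/√(0.0623·2.02e-07) = 8914 rad/s.
Step 3 — f₀ = ω₀/(2π) = 1419 Hz.
Step 4 — Series Q: Q = ω₀L/R = 8914·0.0623/486 = 1.143.
Step 5 — 3dB bandwidth: Δω = ω₀/Q = 7801 rad/s; BW = Δω/(2π) = 1242 Hz.

(a) f₀ = 1419 Hz  (b) Q = 1.143  (c) BW = 1242 Hz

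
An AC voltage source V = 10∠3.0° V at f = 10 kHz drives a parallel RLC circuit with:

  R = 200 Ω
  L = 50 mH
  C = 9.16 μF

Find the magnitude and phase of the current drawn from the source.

Step 1 — Angular frequency: ω = 2π·f = 2π·1e+04 = 6.283e+04 rad/s.
Step 2 — Component impedances:
  R: Z = R = 200 Ω
  L: Z = jωL = j·6.283e+04·0.05 = 0 + j3142 Ω
  C: Z = 1/(jωC) = -j/(ω·C) = 0 - j1.737 Ω
Step 3 — Parallel combination: 1/Z_total = 1/R + 1/L + 1/C; Z_total = 0.01511 - j1.738 Ω = 1.738∠-89.5° Ω.
Step 4 — Source phasor: V = 10∠3.0° V = 9.986 + j0.5234 V.
Step 5 — Ohm's law: I = V / Z_total = (9.986 + j0.5234) / (0.01511 - j1.738) = -0.2511 + j5.747 A.
Step 6 — Convert to polar: |I| = 5.752 A, ∠I = 92.5°.

I = 5.752∠92.5° A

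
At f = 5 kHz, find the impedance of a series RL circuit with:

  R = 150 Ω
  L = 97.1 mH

Step 1 — Angular frequency: ω = 2π·f = 2π·5000 = 3.142e+04 rad/s.
Step 2 — Component impedances:
  R: Z = R = 150 Ω
  L: Z = jωL = j·3.142e+04·0.0971 = 0 + j3050 Ω
Step 3 — Series combination: Z_total = R + L = 150 + j3050 Ω = 3054∠87.2° Ω.

Z = 150 + j3050 Ω = 3054∠87.2° Ω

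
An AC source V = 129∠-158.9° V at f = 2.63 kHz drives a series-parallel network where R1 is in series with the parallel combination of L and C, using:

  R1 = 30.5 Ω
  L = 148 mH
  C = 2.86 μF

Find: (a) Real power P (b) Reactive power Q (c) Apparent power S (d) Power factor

Step 1 — Angular frequency: ω = 2π·f = 2π·2630 = 1.652e+04 rad/s.
Step 2 — Component impedances:
  R1: Z = R = 30.5 Ω
  L: Z = jωL = j·1.652e+04·0.148 = 0 + j2446 Ω
  C: Z = 1/(jωC) = -j/(ω·C) = 0 - j21.16 Ω
Step 3 — Parallel branch: L || C = 1/(1/L + 1/C) = 0 - j21.34 Ω.
Step 4 — Series with R1: Z_total = R1 + (L || C) = 30.5 - j21.34 Ω = 37.23∠-35.0° Ω.
Step 5 — Source phasor: V = 129∠-158.9° V = -120.4 - j46.44 V.
Step 6 — Current: I = V / Z = -1.934 - j2.876 A = 3.465∠-123.9° A.
Step 7 — Complex power: S = V·I* = 366.2 - j256.3 VA.
Step 8 — Real power: P = Re(S) = 366.2 W.
Step 9 — Reactive power: Q = Im(S) = -256.3 VAR.
Step 10 — Apparent power: |S| = 447 VA.
Step 11 — Power factor: PF = P/|S| = 0.8193 (leading).

(a) P = 366.2 W  (b) Q = -256.3 VAR  (c) S = 447 VA  (d) PF = 0.8193 (leading)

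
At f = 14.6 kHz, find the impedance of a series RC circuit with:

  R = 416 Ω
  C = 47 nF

Step 1 — Angular frequency: ω = 2π·f = 2π·1.46e+04 = 9.173e+04 rad/s.
Step 2 — Component impedances:
  R: Z = R = 416 Ω
  C: Z = 1/(jωC) = -j/(ω·C) = 0 - j231.9 Ω
Step 3 — Series combination: Z_total = R + C = 416 - j231.9 Ω = 476.3∠-29.1° Ω.

Z = 416 - j231.9 Ω = 476.3∠-29.1° Ω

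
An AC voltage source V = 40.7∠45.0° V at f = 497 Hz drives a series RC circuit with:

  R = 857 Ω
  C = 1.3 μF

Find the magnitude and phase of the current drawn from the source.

Step 1 — Angular frequency: ω = 2π·f = 2π·497 = 3123 rad/s.
Step 2 — Component impedances:
  R: Z = R = 857 Ω
  C: Z = 1/(jωC) = -j/(ω·C) = 0 - j246.3 Ω
Step 3 — Series combination: Z_total = R + C = 857 - j246.3 Ω = 891.7∠-16.0° Ω.
Step 4 — Source phasor: V = 40.7∠45.0° V = 28.78 + j28.78 V.
Step 5 — Ohm's law: I = V / Z_total = (28.78 + j28.78) / (857 - j246.3) = 0.0221 + j0.03993 A.
Step 6 — Convert to polar: |I| = 0.04564 A, ∠I = 61.0°.

I = 0.04564∠61.0° A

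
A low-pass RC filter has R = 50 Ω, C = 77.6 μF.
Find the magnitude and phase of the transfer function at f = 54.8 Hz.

Step 1 — Angular frequency: ω = 2π·54.8 = 344.3 rad/s.
Step 2 — Transfer function: H(jω) = 1/(1 + jωRC).
Step 3 — Denominator: 1 + jωRC = 1 + j·344.3·50·7.76e-05 = 1 + j1.336.
Step 4 — H = 0.3591 - j0.4797.
Step 5 — Magnitude: |H| = 0.5992 (-4.4 dB); phase: φ = -53.2°.

|H| = 0.5992 (-4.4 dB), φ = -53.2°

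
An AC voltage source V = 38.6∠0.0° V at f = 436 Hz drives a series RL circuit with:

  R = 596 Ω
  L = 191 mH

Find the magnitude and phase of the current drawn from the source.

Step 1 — Angular frequency: ω = 2π·f = 2π·436 = 2739 rad/s.
Step 2 — Component impedances:
  R: Z = R = 596 Ω
  L: Z = jωL = j·2739·0.191 = 0 + j523.2 Ω
Step 3 — Series combination: Z_total = R + L = 596 + j523.2 Ω = 793.1∠41.3° Ω.
Step 4 — Source phasor: V = 38.6∠0.0° V = 38.6 V.
Step 5 — Ohm's law: I = V / Z_total = (38.6) / (596 + j523.2) = 0.03658 - j0.03211 A.
Step 6 — Convert to polar: |I| = 0.04867 A, ∠I = -41.3°.

I = 0.04867∠-41.3° A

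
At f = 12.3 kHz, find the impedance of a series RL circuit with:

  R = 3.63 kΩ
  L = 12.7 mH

Step 1 — Angular frequency: ω = 2π·f = 2π·1.23e+04 = 7.728e+04 rad/s.
Step 2 — Component impedances:
  R: Z = R = 3630 Ω
  L: Z = jωL = j·7.728e+04·0.0127 = 0 + j981.5 Ω
Step 3 — Series combination: Z_total = R + L = 3630 + j981.5 Ω = 3760∠15.1° Ω.

Z = 3630 + j981.5 Ω = 3760∠15.1° Ω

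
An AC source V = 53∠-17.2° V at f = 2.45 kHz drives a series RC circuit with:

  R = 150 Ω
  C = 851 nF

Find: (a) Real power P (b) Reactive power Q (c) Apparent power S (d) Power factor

Step 1 — Angular frequency: ω = 2π·f = 2π·2450 = 1.539e+04 rad/s.
Step 2 — Component impedances:
  R: Z = R = 150 Ω
  C: Z = 1/(jωC) = -j/(ω·C) = 0 - j76.34 Ω
Step 3 — Series combination: Z_total = R + C = 150 - j76.34 Ω = 168.3∠-27.0° Ω.
Step 4 — Source phasor: V = 53∠-17.2° V = 50.63 - j15.67 V.
Step 5 — Current: I = V / Z = 0.3103 + j0.05345 A = 0.3149∠9.8° A.
Step 6 — Complex power: S = V·I* = 14.87 - j7.57 VA.
Step 7 — Real power: P = Re(S) = 14.87 W.
Step 8 — Reactive power: Q = Im(S) = -7.57 VAR.
Step 9 — Apparent power: |S| = 16.69 VA.
Step 10 — Power factor: PF = P/|S| = 0.8912 (leading).

(a) P = 14.87 W  (b) Q = -7.57 VAR  (c) S = 16.69 VA  (d) PF = 0.8912 (leading)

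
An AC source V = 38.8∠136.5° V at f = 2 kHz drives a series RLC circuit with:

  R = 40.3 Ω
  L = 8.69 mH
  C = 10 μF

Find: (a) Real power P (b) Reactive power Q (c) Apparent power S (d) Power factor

Step 1 — Angular frequency: ω = 2π·f = 2π·2000 = 1.257e+04 rad/s.
Step 2 — Component impedances:
  R: Z = R = 40.3 Ω
  L: Z = jωL = j·1.257e+04·0.00869 = 0 + j109.2 Ω
  C: Z = 1/(jωC) = -j/(ω·C) = 0 - j7.958 Ω
Step 3 — Series combination: Z_total = R + L + C = 40.3 + j101.2 Ω = 109∠68.3° Ω.
Step 4 — Source phasor: V = 38.8∠136.5° V = -28.14 + j26.71 V.
Step 5 — Current: I = V / Z = 0.1322 + j0.3306 A = 0.3561∠68.2° A.
Step 6 — Complex power: S = V·I* = 5.109 + j12.84 VA.
Step 7 — Real power: P = Re(S) = 5.109 W.
Step 8 — Reactive power: Q = Im(S) = 12.84 VAR.
Step 9 — Apparent power: |S| = 13.82 VA.
Step 10 — Power factor: PF = P/|S| = 0.3698 (lagging).

(a) P = 5.109 W  (b) Q = 12.84 VAR  (c) S = 13.82 VA  (d) PF = 0.3698 (lagging)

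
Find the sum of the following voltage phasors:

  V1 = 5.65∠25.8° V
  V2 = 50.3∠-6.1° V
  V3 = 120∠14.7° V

Step 1 — Convert each phasor to rectangular form:
  V1 = 5.65·(cos(25.8°) + j·sin(25.8°)) = 5.087 + j2.459 V
  V2 = 50.3·(cos(-6.1°) + j·sin(-6.1°)) = 50.02 - j5.345 V
  V3 = 120·(cos(14.7°) + j·sin(14.7°)) = 116.1 + j30.45 V
Step 2 — Sum components: V_total = 171.2 + j27.56 V.
Step 3 — Convert to polar: |V_total| = 173.4 V, ∠V_total = 9.1°.

V_total = 173.4∠9.1° V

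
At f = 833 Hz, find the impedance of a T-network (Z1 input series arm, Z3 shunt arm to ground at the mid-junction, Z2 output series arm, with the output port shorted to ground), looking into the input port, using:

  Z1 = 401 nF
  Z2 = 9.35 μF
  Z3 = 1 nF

Step 1 — Angular frequency: ω = 2π·f = 2π·833 = 5234 rad/s.
Step 2 — Component impedances:
  Z1: Z = 1/(jωC) = -j/(ω·C) = 0 - j476.5 Ω
  Z2: Z = 1/(jωC) = -j/(ω·C) = 0 - j20.43 Ω
  Z3: Z = 1/(jωC) = -j/(ω·C) = 0 - j1.911e+05 Ω
Step 3 — With the output port shorted to ground, the output series arm Z2 runs from the junction to ground; the shunt arm Z3 also runs from the junction to ground. They appear in parallel: Z3 || Z2 = 0 - j20.43 Ω.
Step 4 — Series with input arm Z1: Z_in = Z1 + (Z3 || Z2) = 0 - j496.9 Ω = 496.9∠-90.0° Ω.

Z = 0 - j496.9 Ω = 496.9∠-90.0° Ω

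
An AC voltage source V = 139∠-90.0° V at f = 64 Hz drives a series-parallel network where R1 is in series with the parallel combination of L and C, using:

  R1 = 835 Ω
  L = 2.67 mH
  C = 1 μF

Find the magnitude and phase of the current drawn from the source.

Step 1 — Angular frequency: ω = 2π·f = 2π·64 = 402.1 rad/s.
Step 2 — Component impedances:
  R1: Z = R = 835 Ω
  L: Z = jωL = j·402.1·0.00267 = 0 + j1.074 Ω
  C: Z = 1/(jωC) = -j/(ω·C) = 0 - j2487 Ω
Step 3 — Parallel branch: L || C = 1/(1/L + 1/C) = 0 + j1.074 Ω.
Step 4 — Series with R1: Z_total = R1 + (L || C) = 835 + j1.074 Ω = 835∠0.1° Ω.
Step 5 — Source phasor: V = 139∠-90.0° V = 0 - j139 V.
Step 6 — Ohm's law: I = V / Z_total = (0 - j139) / (835 + j1.074) = -0.0002141 - j0.1665 A.
Step 7 — Convert to polar: |I| = 0.1665 A, ∠I = -90.1°.

I = 0.1665∠-90.1° A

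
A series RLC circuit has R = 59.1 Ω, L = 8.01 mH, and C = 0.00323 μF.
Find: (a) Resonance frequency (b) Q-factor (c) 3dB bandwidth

Step 1 — Resonance condition Im(Z)=0 gives ω₀ = 1/√(LC).
Step 2 — ω₀ = 1/√(0.00801·3.23e-09) = 1.966e+05 rad/s.
Step 3 — f₀ = ω₀/(2π) = 3.129e+04 Hz.
Step 4 — Series Q: Q = ω₀L/R = 1.966e+05·0.00801/59.1 = 26.65.
Step 5 — 3dB bandwidth: Δω = ω₀/Q = 7378 rad/s; BW = Δω/(2π) = 1174 Hz.

(a) f₀ = 3.129e+04 Hz  (b) Q = 26.65  (c) BW = 1174 Hz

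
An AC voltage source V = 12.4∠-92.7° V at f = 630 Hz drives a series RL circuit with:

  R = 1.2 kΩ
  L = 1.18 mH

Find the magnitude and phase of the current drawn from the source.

Step 1 — Angular frequency: ω = 2π·f = 2π·630 = 3958 rad/s.
Step 2 — Component impedances:
  R: Z = R = 1200 Ω
  L: Z = jωL = j·3958·0.00118 = 0 + j4.671 Ω
Step 3 — Series combination: Z_total = R + L = 1200 + j4.671 Ω = 1200∠0.2° Ω.
Step 4 — Source phasor: V = 12.4∠-92.7° V = -0.5841 - j12.39 V.
Step 5 — Ohm's law: I = V / Z_total = (-0.5841 - j12.39) / (1200 + j4.671) = -0.0005269 - j0.01032 A.
Step 6 — Convert to polar: |I| = 0.01033 A, ∠I = -92.9°.

I = 0.01033∠-92.9° A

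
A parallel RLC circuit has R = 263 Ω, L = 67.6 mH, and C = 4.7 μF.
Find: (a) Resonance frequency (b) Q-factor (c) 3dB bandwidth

Step 1 — Resonance: ω₀ = 1/√(LC) = 1/√(0.0676·4.7e-06) = 1774 rad/s.
Step 2 — f₀ = ω₀/(2π) = 282.4 Hz.
Step 3 — Parallel Q: Q = R/(ω₀L) = 263/(1774·0.0676) = 2.193.
Step 4 — Bandwidth: Δω = ω₀/Q = 809 rad/s; BW = Δω/(2π) = 128.8 Hz.

(a) f₀ = 282.4 Hz  (b) Q = 2.193  (c) BW = 128.8 Hz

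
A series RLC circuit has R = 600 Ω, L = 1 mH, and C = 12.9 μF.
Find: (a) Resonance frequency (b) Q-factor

Step 1 — Resonance condition Im(Z)=0 gives ω₀ = 1/√(LC).
Step 2 — ω₀ = 1/√(0.001·1.29e-05) = 8805 rad/s.
Step 3 — f₀ = ω₀/(2π) = 1401 Hz.
Step 4 — Series Q: Q = ω₀L/R = 8805·0.001/600 = 0.01467.

(a) f₀ = 1401 Hz  (b) Q = 0.01467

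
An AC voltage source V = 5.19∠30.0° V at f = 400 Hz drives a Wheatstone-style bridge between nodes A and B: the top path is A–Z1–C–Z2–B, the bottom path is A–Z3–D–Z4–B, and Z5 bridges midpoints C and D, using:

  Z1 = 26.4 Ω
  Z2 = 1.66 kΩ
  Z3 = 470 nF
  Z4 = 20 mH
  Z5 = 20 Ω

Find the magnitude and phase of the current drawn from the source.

Step 1 — Angular frequency: ω = 2π·f = 2π·400 = 2513 rad/s.
Step 2 — Component impedances:
  Z1: Z = R = 26.4 Ω
  Z2: Z = R = 1660 Ω
  Z3: Z = 1/(jωC) = -j/(ω·C) = 0 - j846.6 Ω
  Z4: Z = jωL = j·2513·0.02 = 0 + j50.27 Ω
  Z5: Z = R = 20 Ω
Step 3 — Bridge requires nodal analysis (the Z5 bridge couples midpoints C and D, so the two paths cannot be reduced to a simple series/parallel combination). Setting node B to ground and injecting 1 A at node A, the 3-node admittance system at A, C, D solves to V_A = Z_AB = 47.43 + j46.53 Ω = 66.44∠44.5° Ω.
Step 4 — Source phasor: V = 5.19∠30.0° V = 4.495 + j2.595 V.
Step 5 — Ohm's law: I = V / Z_total = (4.495 + j2.595) / (47.43 + j46.53) = 0.07564 - j0.01949 A.
Step 6 — Convert to polar: |I| = 0.07812 A, ∠I = -14.5°.

I = 0.07812∠-14.5° A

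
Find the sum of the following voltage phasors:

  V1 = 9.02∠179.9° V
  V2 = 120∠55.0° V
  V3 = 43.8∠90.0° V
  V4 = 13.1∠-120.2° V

Step 1 — Convert each phasor to rectangular form:
  V1 = 9.02·(cos(179.9°) + j·sin(179.9°)) = -9.02 + j0.01574 V
  V2 = 120·(cos(55.0°) + j·sin(55.0°)) = 68.83 + j98.3 V
  V3 = 43.8·(cos(90.0°) + j·sin(90.0°)) = 0 + j43.8 V
  V4 = 13.1·(cos(-120.2°) + j·sin(-120.2°)) = -6.59 - j11.32 V
Step 2 — Sum components: V_total = 53.22 + j130.8 V.
Step 3 — Convert to polar: |V_total| = 141.2 V, ∠V_total = 67.9°.

V_total = 141.2∠67.9° V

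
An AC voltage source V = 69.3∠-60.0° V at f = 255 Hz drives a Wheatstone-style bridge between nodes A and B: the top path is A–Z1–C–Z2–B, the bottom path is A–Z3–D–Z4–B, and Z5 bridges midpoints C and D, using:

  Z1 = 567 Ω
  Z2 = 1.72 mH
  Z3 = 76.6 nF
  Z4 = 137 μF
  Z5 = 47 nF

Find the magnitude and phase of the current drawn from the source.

Step 1 — Angular frequency: ω = 2π·f = 2π·255 = 1602 rad/s.
Step 2 — Component impedances:
  Z1: Z = R = 567 Ω
  Z2: Z = jωL = j·1602·0.00172 = 0 + j2.756 Ω
  Z3: Z = 1/(jωC) = -j/(ω·C) = 0 - j8148 Ω
  Z4: Z = 1/(jωC) = -j/(ω·C) = 0 - j4.556 Ω
  Z5: Z = 1/(jωC) = -j/(ω·C) = 0 - j1.328e+04 Ω
Step 3 — Bridge requires nodal analysis (the Z5 bridge couples midpoints C and D, so the two paths cannot be reduced to a simple series/parallel combination). Setting node B to ground and injecting 1 A at node A, the 3-node admittance system at A, C, D solves to V_A = Z_AB = 564.7 - j36.53 Ω = 565.8∠-3.7° Ω.
Step 4 — Source phasor: V = 69.3∠-60.0° V = 34.65 - j60.02 V.
Step 5 — Ohm's law: I = V / Z_total = (34.65 - j60.02) / (564.7 - j36.53) = 0.06796 - j0.1019 A.
Step 6 — Convert to polar: |I| = 0.1225 A, ∠I = -56.3°.

I = 0.1225∠-56.3° A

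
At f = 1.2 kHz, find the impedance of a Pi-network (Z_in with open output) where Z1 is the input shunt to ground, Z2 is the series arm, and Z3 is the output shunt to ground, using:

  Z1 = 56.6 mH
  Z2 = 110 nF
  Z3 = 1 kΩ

Step 1 — Angular frequency: ω = 2π·f = 2π·1200 = 7540 rad/s.
Step 2 — Component impedances:
  Z1: Z = jωL = j·7540·0.0566 = 0 + j426.8 Ω
  Z2: Z = 1/(jωC) = -j/(ω·C) = 0 - j1206 Ω
  Z3: Z = R = 1000 Ω
Step 3 — With open output, the series arm Z2 and the output shunt Z3 appear in series to ground: Z2 + Z3 = 1000 - j1206 Ω.
Step 4 — Parallel with input shunt Z1: Z_in = Z1 || (Z2 + Z3) = 113.3 + j515 Ω = 527.4∠77.6° Ω.

Z = 113.3 + j515 Ω = 527.4∠77.6° Ω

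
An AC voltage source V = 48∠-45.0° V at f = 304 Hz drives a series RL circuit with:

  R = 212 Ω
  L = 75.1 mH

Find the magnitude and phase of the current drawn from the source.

Step 1 — Angular frequency: ω = 2π·f = 2π·304 = 1910 rad/s.
Step 2 — Component impedances:
  R: Z = R = 212 Ω
  L: Z = jωL = j·1910·0.0751 = 0 + j143.4 Ω
Step 3 — Series combination: Z_total = R + L = 212 + j143.4 Ω = 256∠34.1° Ω.
Step 4 — Source phasor: V = 48∠-45.0° V = 33.94 - j33.94 V.
Step 5 — Ohm's law: I = V / Z_total = (33.94 - j33.94) / (212 + j143.4) = 0.03551 - j0.1841 A.
Step 6 — Convert to polar: |I| = 0.1875 A, ∠I = -79.1°.

I = 0.1875∠-79.1° A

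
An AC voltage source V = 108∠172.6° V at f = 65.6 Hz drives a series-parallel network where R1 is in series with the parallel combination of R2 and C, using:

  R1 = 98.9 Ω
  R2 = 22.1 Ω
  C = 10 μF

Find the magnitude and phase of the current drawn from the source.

Step 1 — Angular frequency: ω = 2π·f = 2π·65.6 = 412.2 rad/s.
Step 2 — Component impedances:
  R1: Z = R = 98.9 Ω
  R2: Z = R = 22.1 Ω
  C: Z = 1/(jωC) = -j/(ω·C) = 0 - j242.6 Ω
Step 3 — Parallel branch: R2 || C = 1/(1/R2 + 1/C) = 21.92 - j1.997 Ω.
Step 4 — Series with R1: Z_total = R1 + (R2 || C) = 120.8 - j1.997 Ω = 120.8∠-0.9° Ω.
Step 5 — Source phasor: V = 108∠172.6° V = -107.1 + j13.91 V.
Step 6 — Ohm's law: I = V / Z_total = (-107.1 + j13.91) / (120.8 - j1.997) = -0.8881 + j0.1005 A.
Step 7 — Convert to polar: |I| = 0.8938 A, ∠I = 173.5°.

I = 0.8938∠173.5° A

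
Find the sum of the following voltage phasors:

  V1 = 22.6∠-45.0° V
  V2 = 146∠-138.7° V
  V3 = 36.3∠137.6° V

Step 1 — Convert each phasor to rectangular form:
  V1 = 22.6·(cos(-45.0°) + j·sin(-45.0°)) = 15.98 - j15.98 V
  V2 = 146·(cos(-138.7°) + j·sin(-138.7°)) = -109.7 - j96.36 V
  V3 = 36.3·(cos(137.6°) + j·sin(137.6°)) = -26.81 + j24.48 V
Step 2 — Sum components: V_total = -120.5 - j87.86 V.
Step 3 — Convert to polar: |V_total| = 149.1 V, ∠V_total = -143.9°.

V_total = 149.1∠-143.9° V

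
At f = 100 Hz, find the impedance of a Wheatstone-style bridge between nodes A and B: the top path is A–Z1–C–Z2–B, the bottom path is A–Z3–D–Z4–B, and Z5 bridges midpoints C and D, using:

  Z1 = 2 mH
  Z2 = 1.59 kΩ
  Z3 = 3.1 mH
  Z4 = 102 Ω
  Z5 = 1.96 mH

Step 1 — Angular frequency: ω = 2π·f = 2π·100 = 628.3 rad/s.
Step 2 — Component impedances:
  Z1: Z = jωL = j·628.3·0.002 = 0 + j1.257 Ω
  Z2: Z = R = 1590 Ω
  Z3: Z = jωL = j·628.3·0.0031 = 0 + j1.948 Ω
  Z4: Z = R = 102 Ω
  Z5: Z = jωL = j·628.3·0.00196 = 0 + j1.232 Ω
Step 3 — Bridge requires nodal analysis (the Z5 bridge couples midpoints C and D, so the two paths cannot be reduced to a simple series/parallel combination). Setting node B to ground and injecting 1 A at node A, the 3-node admittance system at A, C, D solves to V_A = Z_AB = 95.85 + j1.031 Ω = 95.86∠0.6° Ω.

Z = 95.85 + j1.031 Ω = 95.86∠0.6° Ω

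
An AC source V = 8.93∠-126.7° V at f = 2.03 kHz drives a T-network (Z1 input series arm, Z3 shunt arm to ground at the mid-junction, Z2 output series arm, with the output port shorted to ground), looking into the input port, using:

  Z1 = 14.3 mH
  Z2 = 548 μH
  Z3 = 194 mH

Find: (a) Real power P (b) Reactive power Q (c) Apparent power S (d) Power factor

Step 1 — Angular frequency: ω = 2π·f = 2π·2030 = 1.275e+04 rad/s.
Step 2 — Component impedances:
  Z1: Z = jωL = j·1.275e+04·0.0143 = 0 + j182.4 Ω
  Z2: Z = jωL = j·1.275e+04·0.000548 = 0 + j6.99 Ω
  Z3: Z = jωL = j·1.275e+04·0.194 = 0 + j2474 Ω
Step 3 — With the output port shorted to ground, the output series arm Z2 runs from the junction to ground; the shunt arm Z3 also runs from the junction to ground. They appear in parallel: Z3 || Z2 = 0 + j6.97 Ω.
Step 4 — Series with input arm Z1: Z_in = Z1 + (Z3 || Z2) = 0 + j189.4 Ω = 189.4∠90.0° Ω.
Step 5 — Source phasor: V = 8.93∠-126.7° V = -5.337 - j7.16 V.
Step 6 — Current: I = V / Z = -0.03781 + j0.02818 A = 0.04716∠143.3° A.
Step 7 — Complex power: S = V·I* = 0 + j0.4211 VA.
Step 8 — Real power: P = Re(S) = 0 W.
Step 9 — Reactive power: Q = Im(S) = 0.4211 VAR.
Step 10 — Apparent power: |S| = 0.4211 VA.
Step 11 — Power factor: PF = P/|S| = 0 (lagging).

(a) P = 0 W  (b) Q = 0.4211 VAR  (c) S = 0.4211 VA  (d) PF = 0 (lagging)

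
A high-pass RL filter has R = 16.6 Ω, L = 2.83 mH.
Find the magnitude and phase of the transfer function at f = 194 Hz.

Step 1 — Angular frequency: ω = 2π·194 = 1219 rad/s.
Step 2 — Transfer function: H(jω) = jωL/(R + jωL).
Step 3 — Numerator jωL = j·3.45; denominator R + jωL = 16.6 + j3.45.
Step 4 — H = 0.0414 + j0.1992.
Step 5 — Magnitude: |H| = 0.2035 (-13.8 dB); phase: φ = 78.3°.

|H| = 0.2035 (-13.8 dB), φ = 78.3°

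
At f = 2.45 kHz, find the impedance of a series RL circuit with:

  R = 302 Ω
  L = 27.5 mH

Step 1 — Angular frequency: ω = 2π·f = 2π·2450 = 1.539e+04 rad/s.
Step 2 — Component impedances:
  R: Z = R = 302 Ω
  L: Z = jωL = j·1.539e+04·0.0275 = 0 + j423.3 Ω
Step 3 — Series combination: Z_total = R + L = 302 + j423.3 Ω = 520∠54.5° Ω.

Z = 302 + j423.3 Ω = 520∠54.5° Ω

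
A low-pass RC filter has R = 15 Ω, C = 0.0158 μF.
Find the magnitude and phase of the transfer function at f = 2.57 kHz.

Step 1 — Angular frequency: ω = 2π·2570 = 1.615e+04 rad/s.
Step 2 — Transfer function: H(jω) = 1/(1 + jωRC).
Step 3 — Denominator: 1 + jωRC = 1 + j·1.615e+04·15·1.58e-08 = 1 + j0.003827.
Step 4 — H = 1 - j0.003827.
Step 5 — Magnitude: |H| = 1 (-0.0 dB); phase: φ = -0.2°.

|H| = 1 (-0.0 dB), φ = -0.2°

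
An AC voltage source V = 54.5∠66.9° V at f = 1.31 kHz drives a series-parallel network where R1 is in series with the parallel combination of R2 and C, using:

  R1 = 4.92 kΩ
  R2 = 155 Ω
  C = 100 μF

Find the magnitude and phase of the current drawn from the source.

Step 1 — Angular frequency: ω = 2π·f = 2π·1310 = 8231 rad/s.
Step 2 — Component impedances:
  R1: Z = R = 4920 Ω
  R2: Z = R = 155 Ω
  C: Z = 1/(jωC) = -j/(ω·C) = 0 - j1.215 Ω
Step 3 — Parallel branch: R2 || C = 1/(1/R2 + 1/C) = 0.009522 - j1.215 Ω.
Step 4 — Series with R1: Z_total = R1 + (R2 || C) = 4920 - j1.215 Ω = 4920∠-0.0° Ω.
Step 5 — Source phasor: V = 54.5∠66.9° V = 21.38 + j50.13 V.
Step 6 — Ohm's law: I = V / Z_total = (21.38 + j50.13) / (4920 - j1.215) = 0.004343 + j0.01019 A.
Step 7 — Convert to polar: |I| = 0.01108 A, ∠I = 66.9°.

I = 0.01108∠66.9° A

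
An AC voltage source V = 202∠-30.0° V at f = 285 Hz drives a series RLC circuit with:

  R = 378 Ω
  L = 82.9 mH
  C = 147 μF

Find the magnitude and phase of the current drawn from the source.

Step 1 — Angular frequency: ω = 2π·f = 2π·285 = 1791 rad/s.
Step 2 — Component impedances:
  R: Z = R = 378 Ω
  L: Z = jωL = j·1791·0.0829 = 0 + j148.4 Ω
  C: Z = 1/(jωC) = -j/(ω·C) = 0 - j3.799 Ω
Step 3 — Series combination: Z_total = R + L + C = 378 + j144.7 Ω = 404.7∠20.9° Ω.
Step 4 — Source phasor: V = 202∠-30.0° V = 174.9 - j101 V.
Step 5 — Ohm's law: I = V / Z_total = (174.9 - j101) / (378 + j144.7) = 0.3145 - j0.3875 A.
Step 6 — Convert to polar: |I| = 0.4991 A, ∠I = -50.9°.

I = 0.4991∠-50.9° A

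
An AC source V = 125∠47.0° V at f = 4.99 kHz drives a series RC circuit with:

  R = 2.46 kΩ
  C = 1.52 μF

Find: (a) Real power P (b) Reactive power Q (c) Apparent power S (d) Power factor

Step 1 — Angular frequency: ω = 2π·f = 2π·4990 = 3.135e+04 rad/s.
Step 2 — Component impedances:
  R: Z = R = 2460 Ω
  C: Z = 1/(jωC) = -j/(ω·C) = 0 - j20.98 Ω
Step 3 — Series combination: Z_total = R + C = 2460 - j20.98 Ω = 2460∠-0.5° Ω.
Step 4 — Source phasor: V = 125∠47.0° V = 85.25 + j91.42 V.
Step 5 — Current: I = V / Z = 0.03433 + j0.03746 A = 0.05081∠47.5° A.
Step 6 — Complex power: S = V·I* = 6.351 - j0.05417 VA.
Step 7 — Real power: P = Re(S) = 6.351 W.
Step 8 — Reactive power: Q = Im(S) = -0.05417 VAR.
Step 9 — Apparent power: |S| = 6.351 VA.
Step 10 — Power factor: PF = P/|S| = 1 (leading).

(a) P = 6.351 W  (b) Q = -0.05417 VAR  (c) S = 6.351 VA  (d) PF = 1 (leading)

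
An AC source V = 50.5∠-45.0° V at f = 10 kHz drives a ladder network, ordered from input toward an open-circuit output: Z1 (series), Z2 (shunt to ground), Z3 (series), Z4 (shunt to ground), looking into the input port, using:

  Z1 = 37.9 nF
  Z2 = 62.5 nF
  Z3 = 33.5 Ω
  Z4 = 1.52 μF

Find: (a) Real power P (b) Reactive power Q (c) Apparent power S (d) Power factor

Step 1 — Angular frequency: ω = 2π·f = 2π·1e+04 = 6.283e+04 rad/s.
Step 2 — Component impedances:
  Z1: Z = 1/(jωC) = -j/(ω·C) = 0 - j419.9 Ω
  Z2: Z = 1/(jωC) = -j/(ω·C) = 0 - j254.6 Ω
  Z3: Z = R = 33.5 Ω
  Z4: Z = 1/(jωC) = -j/(ω·C) = 0 - j10.47 Ω
Step 3 — Ladder network (open output): work backward from the far end, alternating series and parallel combinations. Z_in = 30.42 - j433.8 Ω = 434.9∠-86.0° Ω.
Step 4 — Source phasor: V = 50.5∠-45.0° V = 35.71 - j35.71 V.
Step 5 — Current: I = V / Z = 0.08765 + j0.07616 A = 0.1161∠41.0° A.
Step 6 — Complex power: S = V·I* = 0.4102 - j5.85 VA.
Step 7 — Real power: P = Re(S) = 0.4102 W.
Step 8 — Reactive power: Q = Im(S) = -5.85 VAR.
Step 9 — Apparent power: |S| = 5.864 VA.
Step 10 — Power factor: PF = P/|S| = 0.06995 (leading).

(a) P = 0.4102 W  (b) Q = -5.85 VAR  (c) S = 5.864 VA  (d) PF = 0.06995 (leading)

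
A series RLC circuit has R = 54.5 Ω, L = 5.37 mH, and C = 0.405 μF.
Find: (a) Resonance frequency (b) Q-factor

Step 1 — Resonance condition Im(Z)=0 gives ω₀ = 1/√(LC).
Step 2 — ω₀ = 1/√(0.00537·4.05e-07) = 2.144e+04 rad/s.
Step 3 — f₀ = ω₀/(2π) = 3413 Hz.
Step 4 — Series Q: Q = ω₀L/R = 2.144e+04·0.00537/54.5 = 2.113.

(a) f₀ = 3413 Hz  (b) Q = 2.113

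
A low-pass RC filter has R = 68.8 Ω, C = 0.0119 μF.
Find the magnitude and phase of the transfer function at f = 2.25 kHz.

Step 1 — Angular frequency: ω = 2π·2250 = 1.414e+04 rad/s.
Step 2 — Transfer function: H(jω) = 1/(1 + jωRC).
Step 3 — Denominator: 1 + jωRC = 1 + j·1.414e+04·68.8·1.19e-08 = 1 + j0.01157.
Step 4 — H = 0.9999 - j0.01157.
Step 5 — Magnitude: |H| = 0.9999 (-0.0 dB); phase: φ = -0.7°.

|H| = 0.9999 (-0.0 dB), φ = -0.7°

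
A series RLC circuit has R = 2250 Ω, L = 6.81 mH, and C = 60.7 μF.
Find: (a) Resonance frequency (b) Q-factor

Step 1 — Resonance condition Im(Z)=0 gives ω₀ = 1/√(LC).
Step 2 — ω₀ = 1/√(0.00681·6.07e-05) = 1555 rad/s.
Step 3 — f₀ = ω₀/(2π) = 247.5 Hz.
Step 4 — Series Q: Q = ω₀L/R = 1555·0.00681/2250 = 0.004708.

(a) f₀ = 247.5 Hz  (b) Q = 0.004708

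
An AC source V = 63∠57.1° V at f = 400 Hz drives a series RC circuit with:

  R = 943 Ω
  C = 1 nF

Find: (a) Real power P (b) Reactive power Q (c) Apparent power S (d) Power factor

Step 1 — Angular frequency: ω = 2π·f = 2π·400 = 2513 rad/s.
Step 2 — Component impedances:
  R: Z = R = 943 Ω
  C: Z = 1/(jωC) = -j/(ω·C) = 0 - j3.979e+05 Ω
Step 3 — Series combination: Z_total = R + C = 943 - j3.979e+05 Ω = 3.979e+05∠-89.9° Ω.
Step 4 — Source phasor: V = 63∠57.1° V = 34.22 + j52.9 V.
Step 5 — Current: I = V / Z = -0.0001327 + j8.632e-05 A = 0.0001583∠147.0° A.
Step 6 — Complex power: S = V·I* = 2.364e-05 - j0.009975 VA.
Step 7 — Real power: P = Re(S) = 2.364e-05 W.
Step 8 — Reactive power: Q = Im(S) = -0.009975 VAR.
Step 9 — Apparent power: |S| = 0.009975 VA.
Step 10 — Power factor: PF = P/|S| = 0.00237 (leading).

(a) P = 2.364e-05 W  (b) Q = -0.009975 VAR  (c) S = 0.009975 VA  (d) PF = 0.00237 (leading)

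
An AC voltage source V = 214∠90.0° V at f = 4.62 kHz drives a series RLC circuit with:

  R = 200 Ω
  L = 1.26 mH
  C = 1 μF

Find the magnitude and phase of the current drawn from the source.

Step 1 — Angular frequency: ω = 2π·f = 2π·4620 = 2.903e+04 rad/s.
Step 2 — Component impedances:
  R: Z = R = 200 Ω
  L: Z = jωL = j·2.903e+04·0.00126 = 0 + j36.58 Ω
  C: Z = 1/(jωC) = -j/(ω·C) = 0 - j34.45 Ω
Step 3 — Series combination: Z_total = R + L + C = 200 + j2.127 Ω = 200∠0.6° Ω.
Step 4 — Source phasor: V = 214∠90.0° V = 0 + j214 V.
Step 5 — Ohm's law: I = V / Z_total = (0 + j214) / (200 + j2.127) = 0.01138 + j1.07 A.
Step 6 — Convert to polar: |I| = 1.07 A, ∠I = 89.4°.

I = 1.07∠89.4° A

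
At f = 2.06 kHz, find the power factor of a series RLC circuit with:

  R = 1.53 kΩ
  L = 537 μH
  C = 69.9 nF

Step 1 — Angular frequency: ω = 2π·f = 2π·2060 = 1.294e+04 rad/s.
Step 2 — Component impedances:
  R: Z = R = 1530 Ω
  L: Z = jωL = j·1.294e+04·0.000537 = 0 + j6.951 Ω
  C: Z = 1/(jωC) = -j/(ω·C) = 0 - j1105 Ω
Step 3 — Series combination: Z_total = R + L + C = 1530 - j1098 Ω = 1883∠-35.7° Ω.
Step 4 — Power factor: PF = cos(φ) = Re(Z)/|Z| = 1530/1883.4 = 0.8124.
Step 5 — Type: Im(Z) = -1098 ⇒ leading (phase φ = -35.7°).

PF = 0.8124 (leading, φ = -35.7°)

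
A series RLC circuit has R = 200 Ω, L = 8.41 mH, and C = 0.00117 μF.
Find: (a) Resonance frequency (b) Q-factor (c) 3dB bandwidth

Step 1 — Resonance condition Im(Z)=0 gives ω₀ = 1/√(LC).
Step 2 — ω₀ = 1/√(0.00841·1.17e-09) = 3.188e+05 rad/s.
Step 3 — f₀ = ω₀/(2π) = 5.074e+04 Hz.
Step 4 — Series Q: Q = ω₀L/R = 3.188e+05·0.00841/200 = 13.41.
Step 5 — 3dB bandwidth: Δω = ω₀/Q = 2.378e+04 rad/s; BW = Δω/(2π) = 3785 Hz.

(a) f₀ = 5.074e+04 Hz  (b) Q = 13.41  (c) BW = 3785 Hz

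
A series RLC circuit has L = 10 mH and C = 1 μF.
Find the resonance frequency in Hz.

Step 1 — Resonance condition Im(Z)=0 gives ω₀ = 1/√(LC).
Step 2 — ω₀ = 1/√(0.01·1e-06) = 1e+04 rad/s.
Step 3 — f₀ = ω₀/(2π) = 1592 Hz.

f₀ = 1592 Hz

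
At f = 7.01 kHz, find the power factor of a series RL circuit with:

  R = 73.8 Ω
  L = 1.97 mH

Step 1 — Angular frequency: ω = 2π·f = 2π·7010 = 4.405e+04 rad/s.
Step 2 — Component impedances:
  R: Z = R = 73.8 Ω
  L: Z = jωL = j·4.405e+04·0.00197 = 0 + j86.77 Ω
Step 3 — Series combination: Z_total = R + L = 73.8 + j86.77 Ω = 113.9∠49.6° Ω.
Step 4 — Power factor: PF = cos(φ) = Re(Z)/|Z| = 73.8/113.9 = 0.6479.
Step 5 — Type: Im(Z) = 86.77 ⇒ lagging (phase φ = 49.6°).

PF = 0.6479 (lagging, φ = 49.6°)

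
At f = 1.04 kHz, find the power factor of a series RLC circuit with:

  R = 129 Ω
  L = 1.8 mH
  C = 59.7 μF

Step 1 — Angular frequency: ω = 2π·f = 2π·1040 = 6535 rad/s.
Step 2 — Component impedances:
  R: Z = R = 129 Ω
  L: Z = jωL = j·6535·0.0018 = 0 + j11.76 Ω
  C: Z = 1/(jωC) = -j/(ω·C) = 0 - j2.563 Ω
Step 3 — Series combination: Z_total = R + L + C = 129 + j9.199 Ω = 129.3∠4.1° Ω.
Step 4 — Power factor: PF = cos(φ) = Re(Z)/|Z| = 129/129.328 = 0.9975.
Step 5 — Type: Im(Z) = 9.199 ⇒ lagging (phase φ = 4.1°).

PF = 0.9975 (lagging, φ = 4.1°)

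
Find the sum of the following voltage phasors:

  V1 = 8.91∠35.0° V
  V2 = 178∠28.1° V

Step 1 — Convert each phasor to rectangular form:
  V1 = 8.91·(cos(35.0°) + j·sin(35.0°)) = 7.299 + j5.111 V
  V2 = 178·(cos(28.1°) + j·sin(28.1°)) = 157 + j83.84 V
Step 2 — Sum components: V_total = 164.3 + j88.95 V.
Step 3 — Convert to polar: |V_total| = 186.8 V, ∠V_total = 28.4°.

V_total = 186.8∠28.4° V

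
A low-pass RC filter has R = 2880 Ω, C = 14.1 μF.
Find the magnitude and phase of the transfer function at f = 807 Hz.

Step 1 — Angular frequency: ω = 2π·807 = 5071 rad/s.
Step 2 — Transfer function: H(jω) = 1/(1 + jωRC).
Step 3 — Denominator: 1 + jωRC = 1 + j·5071·2880·1.41e-05 = 1 + j205.9.
Step 4 — H = 2.359e-05 - j0.004857.
Step 5 — Magnitude: |H| = 0.004857 (-46.3 dB); phase: φ = -89.7°.

|H| = 0.004857 (-46.3 dB), φ = -89.7°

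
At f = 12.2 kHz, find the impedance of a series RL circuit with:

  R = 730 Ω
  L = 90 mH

Step 1 — Angular frequency: ω = 2π·f = 2π·1.22e+04 = 7.665e+04 rad/s.
Step 2 — Component impedances:
  R: Z = R = 730 Ω
  L: Z = jωL = j·7.665e+04·0.09 = 0 + j6899 Ω
Step 3 — Series combination: Z_total = R + L = 730 + j6899 Ω = 6937∠84.0° Ω.

Z = 730 + j6899 Ω = 6937∠84.0° Ω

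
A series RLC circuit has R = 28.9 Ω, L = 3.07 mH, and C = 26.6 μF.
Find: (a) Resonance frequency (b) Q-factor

Step 1 — Resonance condition Im(Z)=0 gives ω₀ = 1/√(LC).
Step 2 — ω₀ = 1/√(0.00307·2.66e-05) = 3499 rad/s.
Step 3 — f₀ = ω₀/(2π) = 556.9 Hz.
Step 4 — Series Q: Q = ω₀L/R = 3499·0.00307/28.9 = 0.3717.

(a) f₀ = 556.9 Hz  (b) Q = 0.3717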